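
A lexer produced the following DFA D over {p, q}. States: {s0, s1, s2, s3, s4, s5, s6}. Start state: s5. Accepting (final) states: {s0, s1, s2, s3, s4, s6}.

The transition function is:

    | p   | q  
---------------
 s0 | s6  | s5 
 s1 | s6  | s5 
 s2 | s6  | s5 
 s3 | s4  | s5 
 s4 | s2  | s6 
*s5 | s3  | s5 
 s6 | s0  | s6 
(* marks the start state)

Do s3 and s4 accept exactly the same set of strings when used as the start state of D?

No

Reachable states from the start: {s0,s2,s3,s4,s5,s6}. Unreachable: {s1} — drop them.
Start with accepting vs non-accepting: {s0,s2,s3,s4,s6} | {s5}.
On input q, block {s0,s2,s3,s4,s6} splits into {s0,s2,s3} and {s4,s6}.
No further refinement is possible. Final partition (3 blocks): {s0,s2,s3} | {s5} | {s4,s6}.
s3 and s4 end up in different blocks, so they are distinguishable. For instance, the string 'q' is accepted from only s4.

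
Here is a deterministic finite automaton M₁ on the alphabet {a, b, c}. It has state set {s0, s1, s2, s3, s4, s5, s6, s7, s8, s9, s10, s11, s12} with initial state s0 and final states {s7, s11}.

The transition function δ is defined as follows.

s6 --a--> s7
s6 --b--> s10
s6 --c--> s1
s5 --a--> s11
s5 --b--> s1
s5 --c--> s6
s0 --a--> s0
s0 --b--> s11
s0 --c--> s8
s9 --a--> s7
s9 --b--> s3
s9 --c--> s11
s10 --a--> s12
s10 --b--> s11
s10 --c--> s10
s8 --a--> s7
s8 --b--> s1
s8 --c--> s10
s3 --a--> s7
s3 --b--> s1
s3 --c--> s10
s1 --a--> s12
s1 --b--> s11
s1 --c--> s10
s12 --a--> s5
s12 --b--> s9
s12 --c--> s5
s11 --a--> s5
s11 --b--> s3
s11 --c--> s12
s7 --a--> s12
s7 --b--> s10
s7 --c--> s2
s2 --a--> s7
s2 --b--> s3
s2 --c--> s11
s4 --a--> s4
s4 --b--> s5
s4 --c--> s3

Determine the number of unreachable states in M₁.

No path from s0 leads to s4; the other 12 states are all reachable.

1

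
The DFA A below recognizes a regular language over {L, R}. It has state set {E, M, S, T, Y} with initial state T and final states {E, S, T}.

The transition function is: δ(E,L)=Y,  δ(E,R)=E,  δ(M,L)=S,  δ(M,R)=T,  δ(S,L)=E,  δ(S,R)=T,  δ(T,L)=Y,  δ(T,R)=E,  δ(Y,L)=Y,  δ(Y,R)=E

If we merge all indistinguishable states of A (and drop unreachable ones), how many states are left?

2

Reachable states from the start: {E,T,Y}. Unreachable: {M,S} — drop them.
P0 = {E,T} | {Y}.
The partition is now stable with 2 blocks: {E,T} | {Y}.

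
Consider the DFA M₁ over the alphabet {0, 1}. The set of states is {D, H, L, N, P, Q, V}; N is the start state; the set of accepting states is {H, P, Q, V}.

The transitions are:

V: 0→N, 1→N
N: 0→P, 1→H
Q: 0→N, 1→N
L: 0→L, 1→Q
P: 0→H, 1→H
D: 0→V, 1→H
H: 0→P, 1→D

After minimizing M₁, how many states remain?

Reachable states from the start: {D,H,N,P,V}. Unreachable: {L,Q} — drop them.
Start with accepting vs non-accepting: {H,P,V} | {D,N}.
Split {H,P,V} by δ(·,0) → {H,P} and {V}.
On input 1, block {H,P} splits into {H} and {P}.
Refine {D,N} on symbol 0: members go to different blocks, giving {N} and {D}.
No further refinement is possible. Final partition (5 blocks): {H} | {N} | {V} | {P} | {D}.

5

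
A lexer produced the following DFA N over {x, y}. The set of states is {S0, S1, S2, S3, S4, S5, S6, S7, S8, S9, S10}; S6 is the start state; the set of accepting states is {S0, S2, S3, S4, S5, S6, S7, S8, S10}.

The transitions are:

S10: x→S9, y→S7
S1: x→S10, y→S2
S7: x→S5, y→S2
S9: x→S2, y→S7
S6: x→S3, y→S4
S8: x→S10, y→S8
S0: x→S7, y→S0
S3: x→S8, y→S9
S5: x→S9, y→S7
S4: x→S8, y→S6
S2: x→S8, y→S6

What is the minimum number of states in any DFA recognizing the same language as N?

7

Reachable states from the start: {S2,S3,S4,S5,S6,S7,S8,S9,S10}. Unreachable: {S0,S1} — drop them.
Start with accepting vs non-accepting: {S2,S3,S4,S5,S6,S7,S8,S10} | {S9}.
Refine {S2,S3,S4,S5,S6,S7,S8,S10} on symbol x: members go to different blocks, giving {S2,S3,S4,S6,S7,S8} and {S5,S10}.
Refine {S2,S3,S4,S6,S7,S8} on symbol x: members go to different blocks, giving {S2,S3,S4,S6} and {S7,S8}.
Split {S2,S3,S4,S6} by δ(·,x) → {S2,S3,S4} and {S6}.
Refine {S2,S3,S4} on symbol y: members go to different blocks, giving {S2,S4} and {S3}.
Refine {S7,S8} on symbol y: members go to different blocks, giving {S7} and {S8}.
Stable partition: {S2,S4} | {S9} | {S5,S10} | {S7} | {S6} | {S3} | {S8} — 7 equivalence classes.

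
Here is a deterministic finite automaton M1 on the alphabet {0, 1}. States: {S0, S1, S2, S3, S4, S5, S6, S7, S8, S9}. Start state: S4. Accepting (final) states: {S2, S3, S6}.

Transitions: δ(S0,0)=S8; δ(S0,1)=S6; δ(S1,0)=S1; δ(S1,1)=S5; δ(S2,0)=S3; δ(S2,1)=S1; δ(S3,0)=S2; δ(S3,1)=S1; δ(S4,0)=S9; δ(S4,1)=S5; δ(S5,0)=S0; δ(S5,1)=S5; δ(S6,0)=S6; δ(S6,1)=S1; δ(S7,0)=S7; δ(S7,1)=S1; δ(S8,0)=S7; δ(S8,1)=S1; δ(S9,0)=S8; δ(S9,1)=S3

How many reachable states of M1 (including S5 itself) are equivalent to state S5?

Start with accepting vs non-accepting: {S2,S3,S6} | {S0,S1,S4,S5,S7,S8,S9}.
Split {S0,S1,S4,S5,S7,S8,S9} by δ(·,1) → {S1,S4,S5,S7,S8} and {S0,S9}.
On input 0, block {S1,S4,S5,S7,S8} splits into {S1,S7,S8} and {S4,S5}.
Split {S1,S7,S8} by δ(·,1) → {S7,S8} and {S1}.
Stable partition: {S2,S3,S6} | {S7,S8} | {S0,S9} | {S4,S5} | {S1} — 5 equivalence classes.
The equivalence class containing S5 is {S4,S5}, of size 2.

2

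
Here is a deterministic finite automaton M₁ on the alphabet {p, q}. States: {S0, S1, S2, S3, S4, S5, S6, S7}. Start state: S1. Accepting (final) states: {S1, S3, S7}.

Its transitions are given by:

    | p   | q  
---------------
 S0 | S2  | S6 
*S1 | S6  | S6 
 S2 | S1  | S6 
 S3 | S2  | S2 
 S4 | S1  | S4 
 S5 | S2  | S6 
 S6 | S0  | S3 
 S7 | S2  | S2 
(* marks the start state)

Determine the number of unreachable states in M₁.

3

Starting at S1 and following transitions, the reachable set is {S0, S1, S2, S3, S6}. That leaves S4, S5, S7 unreachable — 3 in total.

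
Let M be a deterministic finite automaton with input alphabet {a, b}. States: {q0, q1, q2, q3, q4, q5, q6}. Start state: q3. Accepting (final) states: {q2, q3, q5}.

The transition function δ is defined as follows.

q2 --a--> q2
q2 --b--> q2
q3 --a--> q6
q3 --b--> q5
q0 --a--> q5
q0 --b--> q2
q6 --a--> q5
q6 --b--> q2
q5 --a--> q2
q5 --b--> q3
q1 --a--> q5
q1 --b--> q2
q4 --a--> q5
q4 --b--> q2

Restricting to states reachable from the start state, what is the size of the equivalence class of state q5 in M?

States {q0,q1,q4} cannot be reached from the start state, so discard them.
Initial partition by acceptance: {q2,q3,q5} | {q6}.
On input a, block {q2,q3,q5} splits into {q2,q5} and {q3}.
On input b, block {q2,q5} splits into {q2} and {q5}.
The partition is now stable with 4 blocks: {q2} | {q6} | {q3} | {q5}.
The equivalence class containing q5 is {q5}, of size 1.

1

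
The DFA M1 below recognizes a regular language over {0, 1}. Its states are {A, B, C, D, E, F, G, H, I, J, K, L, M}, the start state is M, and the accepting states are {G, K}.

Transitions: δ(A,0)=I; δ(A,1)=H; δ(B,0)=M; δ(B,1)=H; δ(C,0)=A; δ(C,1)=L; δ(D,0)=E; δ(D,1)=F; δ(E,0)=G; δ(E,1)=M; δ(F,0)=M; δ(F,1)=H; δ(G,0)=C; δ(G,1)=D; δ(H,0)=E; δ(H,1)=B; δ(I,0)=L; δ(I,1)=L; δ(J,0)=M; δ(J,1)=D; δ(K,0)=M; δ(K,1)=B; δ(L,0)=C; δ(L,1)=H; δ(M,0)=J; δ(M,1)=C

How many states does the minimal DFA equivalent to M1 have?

7

First remove the unreachable states {K}; 12 states remain.
P0 = {G} | {A,B,C,D,E,F,H,I,J,L,M}.
Split {A,B,C,D,E,F,H,I,J,L,M} by δ(·,0) → {A,B,C,D,F,H,I,J,L,M} and {E}.
Refine {A,B,C,D,F,H,I,J,L,M} on symbol 0: members go to different blocks, giving {A,B,C,F,I,J,L,M} and {D,H}.
Split {A,B,C,F,I,J,L,M} by δ(·,1) → {A,B,F,J,L} and {C,I,M}.
On input 1, block {C,I,M} splits into {C,I} and {M}.
Refine {A,B,F,J,L} on symbol 0: members go to different blocks, giving {B,F,J} and {A,L}.
Stable partition: {G} | {B,F,J} | {E} | {D,H} | {C,I} | {M} | {A,L} — 7 equivalence classes.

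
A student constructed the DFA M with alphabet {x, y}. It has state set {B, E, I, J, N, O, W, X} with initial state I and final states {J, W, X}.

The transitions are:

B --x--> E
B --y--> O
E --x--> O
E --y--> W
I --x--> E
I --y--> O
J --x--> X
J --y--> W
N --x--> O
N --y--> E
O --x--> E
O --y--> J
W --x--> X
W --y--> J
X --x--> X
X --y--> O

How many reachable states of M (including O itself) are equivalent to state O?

First remove the unreachable states {B,N}; 6 states remain.
Initial partition by acceptance: {J,W,X} | {E,I,O}.
Split {J,W,X} by δ(·,y) → {J,W} and {X}.
Refine {E,I,O} on symbol y: members go to different blocks, giving {E,O} and {I}.
The partition is now stable with 4 blocks: {J,W} | {E,O} | {X} | {I}.
The equivalence class containing O is {E,O}, of size 2.

2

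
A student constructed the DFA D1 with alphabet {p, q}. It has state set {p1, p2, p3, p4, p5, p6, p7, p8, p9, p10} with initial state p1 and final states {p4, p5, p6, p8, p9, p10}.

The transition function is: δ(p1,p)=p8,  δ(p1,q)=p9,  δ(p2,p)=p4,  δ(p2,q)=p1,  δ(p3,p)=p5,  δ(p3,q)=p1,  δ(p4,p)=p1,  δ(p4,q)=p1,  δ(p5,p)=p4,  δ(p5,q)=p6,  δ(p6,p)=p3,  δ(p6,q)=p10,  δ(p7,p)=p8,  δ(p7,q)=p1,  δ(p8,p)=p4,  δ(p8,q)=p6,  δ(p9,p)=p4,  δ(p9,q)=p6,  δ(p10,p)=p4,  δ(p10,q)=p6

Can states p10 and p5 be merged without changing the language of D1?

Yes

Reachable states from the start: {p1,p3,p4,p5,p6,p8,p9,p10}. Unreachable: {p2,p7} — drop them.
Start with accepting vs non-accepting: {p4,p5,p6,p8,p9,p10} | {p1,p3}.
Split {p4,p5,p6,p8,p9,p10} by δ(·,p) → {p5,p8,p9,p10} and {p4,p6}.
On input q, block {p1,p3} splits into {p1} and {p3}.
Refine {p4,p6} on symbol p: members go to different blocks, giving {p4} and {p6}.
Stable partition: {p5,p8,p9,p10} | {p1} | {p4} | {p3} | {p6} — 5 equivalence classes.
p10 and p5 lie in the same block of the stable partition, so they are equivalent — no string distinguishes them.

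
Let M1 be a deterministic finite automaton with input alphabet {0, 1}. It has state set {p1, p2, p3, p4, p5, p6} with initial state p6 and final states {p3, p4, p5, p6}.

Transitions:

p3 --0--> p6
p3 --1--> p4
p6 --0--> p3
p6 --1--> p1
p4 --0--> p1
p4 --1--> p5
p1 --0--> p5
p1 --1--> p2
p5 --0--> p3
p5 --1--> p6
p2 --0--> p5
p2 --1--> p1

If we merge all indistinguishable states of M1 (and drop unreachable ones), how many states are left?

All states are reachable from the start state.
P0 = {p3,p4,p5,p6} | {p1,p2}.
Split {p3,p4,p5,p6} by δ(·,0) → {p3,p5,p6} and {p4}.
On input 1, block {p3,p5,p6} splits into {p3} and {p5} and {p6}.
Stable partition: {p3} | {p1,p2} | {p4} | {p5} | {p6} — 5 equivalence classes.

5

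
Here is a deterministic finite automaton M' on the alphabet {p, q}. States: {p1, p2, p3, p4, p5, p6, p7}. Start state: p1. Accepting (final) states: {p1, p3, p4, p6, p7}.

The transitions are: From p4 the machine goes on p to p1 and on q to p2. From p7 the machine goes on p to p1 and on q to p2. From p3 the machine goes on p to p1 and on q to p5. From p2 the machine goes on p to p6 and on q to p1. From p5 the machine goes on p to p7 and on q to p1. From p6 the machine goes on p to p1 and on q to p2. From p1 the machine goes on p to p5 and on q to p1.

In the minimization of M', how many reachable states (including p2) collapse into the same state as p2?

States {p3,p4} cannot be reached from the start state, so discard them.
Initial partition by acceptance: {p1,p6,p7} | {p2,p5}.
On input p, block {p1,p6,p7} splits into {p6,p7} and {p1}.
Stable partition: {p6,p7} | {p2,p5} | {p1} — 3 equivalence classes.
The equivalence class containing p2 is {p2,p5}, of size 2.

2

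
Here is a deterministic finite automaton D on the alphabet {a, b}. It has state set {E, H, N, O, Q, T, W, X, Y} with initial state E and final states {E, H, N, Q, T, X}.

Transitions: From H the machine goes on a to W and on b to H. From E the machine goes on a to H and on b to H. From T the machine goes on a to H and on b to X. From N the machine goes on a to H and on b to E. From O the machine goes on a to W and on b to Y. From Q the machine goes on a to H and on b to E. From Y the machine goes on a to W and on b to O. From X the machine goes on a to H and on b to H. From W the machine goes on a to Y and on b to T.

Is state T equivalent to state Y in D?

No

First remove the unreachable states {N,Q}; 7 states remain.
P0 = {E,H,T,X} | {O,W,Y}.
Split {E,H,T,X} by δ(·,a) → {E,T,X} and {H}.
Split {E,T,X} by δ(·,b) → {E,X} and {T}.
On input b, block {O,W,Y} splits into {O,Y} and {W}.
Stable partition: {E,X} | {O,Y} | {H} | {T} | {W} — 5 equivalence classes.
T and Y end up in different blocks, so they are distinguishable. For instance, the string 'ε' is accepted from only T.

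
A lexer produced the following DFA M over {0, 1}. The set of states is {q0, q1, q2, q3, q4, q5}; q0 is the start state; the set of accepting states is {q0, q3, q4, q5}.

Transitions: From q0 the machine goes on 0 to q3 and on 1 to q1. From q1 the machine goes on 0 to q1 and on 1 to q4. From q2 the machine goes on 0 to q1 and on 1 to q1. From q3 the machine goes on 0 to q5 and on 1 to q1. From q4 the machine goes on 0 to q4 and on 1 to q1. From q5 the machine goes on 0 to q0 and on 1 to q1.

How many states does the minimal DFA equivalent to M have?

First remove the unreachable states {q2}; 5 states remain.
Start with accepting vs non-accepting: {q0,q3,q4,q5} | {q1}.
Stable partition: {q0,q3,q4,q5} | {q1} — 2 equivalence classes.

2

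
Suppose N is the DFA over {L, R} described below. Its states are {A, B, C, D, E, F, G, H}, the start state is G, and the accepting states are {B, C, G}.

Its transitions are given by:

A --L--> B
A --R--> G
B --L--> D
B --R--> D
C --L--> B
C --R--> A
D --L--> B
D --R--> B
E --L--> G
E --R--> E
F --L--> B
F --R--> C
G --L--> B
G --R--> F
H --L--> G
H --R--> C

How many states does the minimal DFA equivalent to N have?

First remove the unreachable states {E,H}; 6 states remain.
P0 = {B,C,G} | {A,D,F}.
Refine {B,C,G} on symbol L: members go to different blocks, giving {C,G} and {B}.
On input R, block {A,D,F} splits into {A,F} and {D}.
The partition is now stable with 4 blocks: {C,G} | {A,F} | {B} | {D}.

4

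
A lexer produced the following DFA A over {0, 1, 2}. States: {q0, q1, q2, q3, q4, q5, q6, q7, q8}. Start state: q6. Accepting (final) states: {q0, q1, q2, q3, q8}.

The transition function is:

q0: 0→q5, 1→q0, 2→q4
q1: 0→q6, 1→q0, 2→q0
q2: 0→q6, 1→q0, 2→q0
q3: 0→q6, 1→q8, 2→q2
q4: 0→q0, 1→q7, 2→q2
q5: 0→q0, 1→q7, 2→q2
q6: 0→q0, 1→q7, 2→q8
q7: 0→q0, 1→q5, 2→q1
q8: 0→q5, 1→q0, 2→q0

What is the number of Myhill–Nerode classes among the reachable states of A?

3

Reachable states from the start: {q0,q1,q2,q4,q5,q6,q7,q8}. Unreachable: {q3} — drop them.
P0 = {q0,q1,q2,q8} | {q4,q5,q6,q7}.
On input 2, block {q0,q1,q2,q8} splits into {q1,q2,q8} and {q0}.
Stable partition: {q1,q2,q8} | {q4,q5,q6,q7} | {q0} — 3 equivalence classes.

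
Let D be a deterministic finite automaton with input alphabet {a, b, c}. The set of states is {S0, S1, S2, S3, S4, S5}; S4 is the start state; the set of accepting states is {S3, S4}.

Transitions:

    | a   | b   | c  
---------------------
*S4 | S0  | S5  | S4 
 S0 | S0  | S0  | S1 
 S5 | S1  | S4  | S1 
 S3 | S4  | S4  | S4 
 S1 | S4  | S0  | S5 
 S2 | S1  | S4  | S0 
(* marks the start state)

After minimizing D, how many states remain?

States {S2,S3} cannot be reached from the start state, so discard them.
Initial partition by acceptance: {S4} | {S0,S1,S5}.
Refine {S0,S1,S5} on symbol a: members go to different blocks, giving {S0,S5} and {S1}.
Refine {S0,S5} on symbol a: members go to different blocks, giving {S0} and {S5}.
No further refinement is possible. Final partition (4 blocks): {S4} | {S0} | {S1} | {S5}.

4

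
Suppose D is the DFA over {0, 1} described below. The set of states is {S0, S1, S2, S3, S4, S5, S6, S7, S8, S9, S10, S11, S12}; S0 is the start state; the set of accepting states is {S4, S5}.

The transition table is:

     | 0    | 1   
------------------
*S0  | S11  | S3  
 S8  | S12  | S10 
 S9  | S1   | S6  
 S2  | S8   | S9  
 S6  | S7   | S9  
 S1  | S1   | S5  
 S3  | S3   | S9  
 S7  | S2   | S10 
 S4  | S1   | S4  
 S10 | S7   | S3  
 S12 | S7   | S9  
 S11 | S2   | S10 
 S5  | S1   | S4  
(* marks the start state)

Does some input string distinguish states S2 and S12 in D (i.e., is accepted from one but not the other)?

No

P0 = {S4,S5} | {S0,S1,S2,S3,S6,S7,S8,S9,S10,S11,S12}.
Refine {S0,S1,S2,S3,S6,S7,S8,S9,S10,S11,S12} on symbol 1: members go to different blocks, giving {S0,S2,S3,S6,S7,S8,S9,S10,S11,S12} and {S1}.
On input 0, block {S0,S2,S3,S6,S7,S8,S9,S10,S11,S12} splits into {S0,S2,S3,S6,S7,S8,S10,S11,S12} and {S9}.
Refine {S0,S2,S3,S6,S7,S8,S10,S11,S12} on symbol 1: members go to different blocks, giving {S0,S7,S8,S10,S11} and {S2,S3,S6,S12}.
Split {S0,S7,S8,S10,S11} by δ(·,0) → {S7,S8,S11} and {S0,S10}.
On input 0, block {S2,S3,S6,S12} splits into {S2,S6,S12} and {S3}.
The partition is now stable with 7 blocks: {S4,S5} | {S7,S8,S11} | {S1} | {S9} | {S2,S6,S12} | {S0,S10} | {S3}.
S2 and S12 lie in the same block of the stable partition, so they are equivalent — no string distinguishes them.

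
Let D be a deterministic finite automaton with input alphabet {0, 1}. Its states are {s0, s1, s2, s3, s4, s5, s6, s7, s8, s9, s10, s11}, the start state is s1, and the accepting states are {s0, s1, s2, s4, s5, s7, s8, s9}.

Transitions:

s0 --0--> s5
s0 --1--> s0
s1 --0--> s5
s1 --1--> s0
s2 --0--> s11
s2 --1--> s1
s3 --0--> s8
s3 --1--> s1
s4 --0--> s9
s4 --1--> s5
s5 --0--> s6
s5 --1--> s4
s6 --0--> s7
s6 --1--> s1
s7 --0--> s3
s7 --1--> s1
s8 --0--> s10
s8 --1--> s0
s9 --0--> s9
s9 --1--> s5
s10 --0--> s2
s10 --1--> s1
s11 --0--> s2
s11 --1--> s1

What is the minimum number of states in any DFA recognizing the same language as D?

5

Start with accepting vs non-accepting: {s0,s1,s2,s4,s5,s7,s8,s9} | {s3,s6,s10,s11}.
On input 0, block {s0,s1,s2,s4,s5,s7,s8,s9} splits into {s0,s1,s4,s9} and {s2,s5,s7,s8}.
Refine {s0,s1,s4,s9} on symbol 0: members go to different blocks, giving {s0,s1} and {s4,s9}.
On input 1, block {s2,s5,s7,s8} splits into {s2,s7,s8} and {s5}.
No further refinement is possible. Final partition (5 blocks): {s0,s1} | {s3,s6,s10,s11} | {s2,s7,s8} | {s4,s9} | {s5}.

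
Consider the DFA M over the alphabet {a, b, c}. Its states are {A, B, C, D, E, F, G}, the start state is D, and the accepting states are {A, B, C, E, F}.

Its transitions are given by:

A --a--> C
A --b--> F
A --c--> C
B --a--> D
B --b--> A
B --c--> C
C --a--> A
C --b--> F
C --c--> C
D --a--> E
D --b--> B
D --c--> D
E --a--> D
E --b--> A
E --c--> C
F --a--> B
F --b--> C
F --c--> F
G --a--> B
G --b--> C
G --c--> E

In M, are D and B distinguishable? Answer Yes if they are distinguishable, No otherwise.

First remove the unreachable states {G}; 6 states remain.
Start with accepting vs non-accepting: {A,B,C,E,F} | {D}.
Split {A,B,C,E,F} by δ(·,a) → {A,C,F} and {B,E}.
Split {A,C,F} by δ(·,a) → {A,C} and {F}.
Stable partition: {A,C} | {D} | {B,E} | {F} — 4 equivalence classes.
D and B end up in different blocks, so they are distinguishable. For instance, the string 'ε' is accepted from only B.

Yes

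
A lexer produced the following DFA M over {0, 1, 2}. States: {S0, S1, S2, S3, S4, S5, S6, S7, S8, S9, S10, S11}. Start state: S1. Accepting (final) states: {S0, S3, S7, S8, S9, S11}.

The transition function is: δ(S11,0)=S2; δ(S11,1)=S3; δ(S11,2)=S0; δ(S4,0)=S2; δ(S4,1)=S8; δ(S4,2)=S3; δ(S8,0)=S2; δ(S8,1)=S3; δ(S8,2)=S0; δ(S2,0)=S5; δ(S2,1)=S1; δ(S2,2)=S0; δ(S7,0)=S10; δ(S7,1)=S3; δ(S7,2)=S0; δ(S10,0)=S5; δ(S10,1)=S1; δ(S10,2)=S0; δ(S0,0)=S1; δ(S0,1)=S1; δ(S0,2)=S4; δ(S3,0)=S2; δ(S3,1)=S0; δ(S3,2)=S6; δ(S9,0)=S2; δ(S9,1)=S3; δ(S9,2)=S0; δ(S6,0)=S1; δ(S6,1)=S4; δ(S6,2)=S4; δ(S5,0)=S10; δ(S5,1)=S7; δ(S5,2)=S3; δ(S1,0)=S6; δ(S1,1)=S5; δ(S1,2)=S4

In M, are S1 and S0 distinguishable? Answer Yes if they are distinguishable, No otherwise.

Reachable states from the start: {S0,S1,S2,S3,S4,S5,S6,S7,S8,S10}. Unreachable: {S9,S11} — drop them.
Initial partition by acceptance: {S0,S3,S7,S8} | {S1,S2,S4,S5,S6,S10}.
Split {S0,S3,S7,S8} by δ(·,1) → {S3,S7,S8} and {S0}.
Refine {S3,S7,S8} on symbol 1: members go to different blocks, giving {S7,S8} and {S3}.
Refine {S1,S2,S4,S5,S6,S10} on symbol 1: members go to different blocks, giving {S1,S2,S6,S10} and {S4,S5}.
Refine {S1,S2,S6,S10} on symbol 0: members go to different blocks, giving {S1,S6} and {S2,S10}.
Stable partition: {S7,S8} | {S1,S6} | {S0} | {S3} | {S4,S5} | {S2,S10} — 6 equivalence classes.
S1 and S0 end up in different blocks, so they are distinguishable. For instance, the string 'ε' is accepted from only S0.

Yes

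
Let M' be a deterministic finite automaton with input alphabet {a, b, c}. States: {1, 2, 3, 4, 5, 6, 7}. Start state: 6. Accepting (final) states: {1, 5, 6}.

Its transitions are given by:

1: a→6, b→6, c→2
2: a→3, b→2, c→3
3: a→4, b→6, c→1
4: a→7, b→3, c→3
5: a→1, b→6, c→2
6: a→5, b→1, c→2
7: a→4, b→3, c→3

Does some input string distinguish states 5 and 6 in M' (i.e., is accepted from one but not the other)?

No

P0 = {1,5,6} | {2,3,4,7}.
Refine {2,3,4,7} on symbol b: members go to different blocks, giving {2,4,7} and {3}.
Split {2,4,7} by δ(·,a) → {4,7} and {2}.
The partition is now stable with 4 blocks: {1,5,6} | {4,7} | {3} | {2}.
5 and 6 lie in the same block of the stable partition, so they are equivalent — no string distinguishes them.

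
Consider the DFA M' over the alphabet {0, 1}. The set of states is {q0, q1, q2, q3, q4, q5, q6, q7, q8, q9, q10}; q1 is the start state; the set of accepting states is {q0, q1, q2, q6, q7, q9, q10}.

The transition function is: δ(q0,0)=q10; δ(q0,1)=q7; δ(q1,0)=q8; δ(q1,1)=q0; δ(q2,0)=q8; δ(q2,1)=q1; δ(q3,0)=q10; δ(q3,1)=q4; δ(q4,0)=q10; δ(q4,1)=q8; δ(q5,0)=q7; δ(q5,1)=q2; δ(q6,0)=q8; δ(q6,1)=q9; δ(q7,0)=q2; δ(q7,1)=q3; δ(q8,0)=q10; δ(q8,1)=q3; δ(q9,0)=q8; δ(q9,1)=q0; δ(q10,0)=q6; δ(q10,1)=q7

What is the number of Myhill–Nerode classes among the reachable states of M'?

6

Reachable states from the start: {q0,q1,q2,q3,q4,q6,q7,q8,q9,q10}. Unreachable: {q5} — drop them.
P0 = {q0,q1,q2,q6,q7,q9,q10} | {q3,q4,q8}.
On input 0, block {q0,q1,q2,q6,q7,q9,q10} splits into {q1,q2,q6,q9} and {q0,q7,q10}.
On input 1, block {q1,q2,q6,q9} splits into {q1,q9} and {q2,q6}.
On input 0, block {q0,q7,q10} splits into {q7,q10} and {q0}.
Refine {q7,q10} on symbol 1: members go to different blocks, giving {q7} and {q10}.
The partition is now stable with 6 blocks: {q1,q9} | {q3,q4,q8} | {q7} | {q2,q6} | {q0} | {q10}.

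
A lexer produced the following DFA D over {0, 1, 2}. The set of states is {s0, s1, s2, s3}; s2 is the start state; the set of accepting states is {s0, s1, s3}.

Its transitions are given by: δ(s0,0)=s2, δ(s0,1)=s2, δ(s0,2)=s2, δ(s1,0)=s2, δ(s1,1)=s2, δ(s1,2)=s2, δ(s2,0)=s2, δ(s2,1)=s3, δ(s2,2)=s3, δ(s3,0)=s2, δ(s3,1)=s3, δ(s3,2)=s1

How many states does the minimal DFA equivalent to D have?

States {s0} cannot be reached from the start state, so discard them.
Initial partition by acceptance: {s1,s3} | {s2}.
Refine {s1,s3} on symbol 1: members go to different blocks, giving {s1} and {s3}.
Stable partition: {s1} | {s2} | {s3} — 3 equivalence classes.

3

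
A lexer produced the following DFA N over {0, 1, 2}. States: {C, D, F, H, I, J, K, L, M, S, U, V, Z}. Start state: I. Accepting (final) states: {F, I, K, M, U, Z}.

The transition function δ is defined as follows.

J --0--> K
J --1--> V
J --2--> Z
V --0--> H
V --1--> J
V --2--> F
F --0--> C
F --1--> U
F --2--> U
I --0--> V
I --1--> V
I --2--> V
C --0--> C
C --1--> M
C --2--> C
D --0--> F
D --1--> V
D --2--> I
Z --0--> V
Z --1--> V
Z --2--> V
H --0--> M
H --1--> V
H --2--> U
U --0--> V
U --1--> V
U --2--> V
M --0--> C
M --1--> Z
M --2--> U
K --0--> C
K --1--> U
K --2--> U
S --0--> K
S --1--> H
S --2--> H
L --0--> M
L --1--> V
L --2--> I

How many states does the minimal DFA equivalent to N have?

States {D,L,S} cannot be reached from the start state, so discard them.
Start with accepting vs non-accepting: {F,I,K,M,U,Z} | {C,H,J,V}.
Refine {F,I,K,M,U,Z} on symbol 1: members go to different blocks, giving {I,U,Z} and {F,K,M}.
Split {C,H,J,V} by δ(·,0) → {C,V} and {H,J}.
Split {C,V} by δ(·,0) → {C} and {V}.
The partition is now stable with 5 blocks: {I,U,Z} | {C} | {F,K,M} | {H,J} | {V}.

5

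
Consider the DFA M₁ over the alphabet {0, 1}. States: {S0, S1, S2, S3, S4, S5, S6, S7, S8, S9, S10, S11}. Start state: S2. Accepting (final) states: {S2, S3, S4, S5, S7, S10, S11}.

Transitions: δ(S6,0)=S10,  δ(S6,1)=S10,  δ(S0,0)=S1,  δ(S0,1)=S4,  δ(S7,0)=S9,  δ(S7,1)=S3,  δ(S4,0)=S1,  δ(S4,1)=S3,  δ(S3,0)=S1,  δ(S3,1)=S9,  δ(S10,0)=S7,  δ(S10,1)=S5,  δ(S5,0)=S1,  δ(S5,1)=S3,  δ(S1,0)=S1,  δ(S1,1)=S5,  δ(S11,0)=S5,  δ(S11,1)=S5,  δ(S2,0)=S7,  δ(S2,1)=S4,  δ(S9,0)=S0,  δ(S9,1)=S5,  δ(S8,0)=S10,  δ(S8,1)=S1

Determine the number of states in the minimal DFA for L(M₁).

4

Reachable states from the start: {S0,S1,S2,S3,S4,S5,S7,S9}. Unreachable: {S6,S8,S10,S11} — drop them.
P0 = {S2,S3,S4,S5,S7} | {S0,S1,S9}.
On input 0, block {S2,S3,S4,S5,S7} splits into {S3,S4,S5,S7} and {S2}.
Refine {S3,S4,S5,S7} on symbol 1: members go to different blocks, giving {S4,S5,S7} and {S3}.
The partition is now stable with 4 blocks: {S4,S5,S7} | {S0,S1,S9} | {S2} | {S3}.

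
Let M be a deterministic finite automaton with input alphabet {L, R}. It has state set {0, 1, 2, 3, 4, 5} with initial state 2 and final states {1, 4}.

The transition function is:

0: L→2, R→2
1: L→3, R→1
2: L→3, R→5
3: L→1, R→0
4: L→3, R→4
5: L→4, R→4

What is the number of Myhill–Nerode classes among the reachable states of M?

5

Every state is reachable, so we keep all 6.
P0 = {1,4} | {0,2,3,5}.
On input L, block {0,2,3,5} splits into {0,2} and {3,5}.
Split {0,2} by δ(·,L) → {0} and {2}.
On input R, block {3,5} splits into {3} and {5}.
Stable partition: {1,4} | {0} | {3} | {2} | {5} — 5 equivalence classes.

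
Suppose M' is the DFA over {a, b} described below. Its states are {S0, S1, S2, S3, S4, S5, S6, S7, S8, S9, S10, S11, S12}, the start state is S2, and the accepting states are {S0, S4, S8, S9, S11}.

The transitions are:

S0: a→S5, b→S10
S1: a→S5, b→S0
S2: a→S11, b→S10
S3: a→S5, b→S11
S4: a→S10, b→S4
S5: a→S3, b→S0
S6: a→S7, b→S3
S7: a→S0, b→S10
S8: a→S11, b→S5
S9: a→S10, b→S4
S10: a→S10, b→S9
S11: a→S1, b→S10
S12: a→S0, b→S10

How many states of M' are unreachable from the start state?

4

BFS from S2 reaches {S0, S1, S2, S3, S4, S5, S9, S10, S11}; the 4 state(s) S6, S7, S8, S12 are never visited.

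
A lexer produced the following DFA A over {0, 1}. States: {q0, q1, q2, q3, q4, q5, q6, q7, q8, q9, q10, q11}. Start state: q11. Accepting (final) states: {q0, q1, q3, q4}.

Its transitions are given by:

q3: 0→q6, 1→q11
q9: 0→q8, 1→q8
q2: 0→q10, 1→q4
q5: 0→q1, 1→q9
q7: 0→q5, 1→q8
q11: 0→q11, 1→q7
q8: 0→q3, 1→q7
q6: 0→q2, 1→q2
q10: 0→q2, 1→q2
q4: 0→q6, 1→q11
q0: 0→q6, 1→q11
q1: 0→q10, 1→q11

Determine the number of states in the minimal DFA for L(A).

6

Reachable states from the start: {q1,q2,q3,q4,q5,q6,q7,q8,q9,q10,q11}. Unreachable: {q0} — drop them.
P0 = {q1,q3,q4} | {q2,q5,q6,q7,q8,q9,q10,q11}.
On input 0, block {q2,q5,q6,q7,q8,q9,q10,q11} splits into {q2,q6,q7,q9,q10,q11} and {q5,q8}.
Refine {q2,q6,q7,q9,q10,q11} on symbol 0: members go to different blocks, giving {q2,q6,q10,q11} and {q7,q9}.
Refine {q2,q6,q10,q11} on symbol 1: members go to different blocks, giving {q6,q10} and {q2} and {q11}.
The partition is now stable with 6 blocks: {q1,q3,q4} | {q6,q10} | {q5,q8} | {q7,q9} | {q2} | {q11}.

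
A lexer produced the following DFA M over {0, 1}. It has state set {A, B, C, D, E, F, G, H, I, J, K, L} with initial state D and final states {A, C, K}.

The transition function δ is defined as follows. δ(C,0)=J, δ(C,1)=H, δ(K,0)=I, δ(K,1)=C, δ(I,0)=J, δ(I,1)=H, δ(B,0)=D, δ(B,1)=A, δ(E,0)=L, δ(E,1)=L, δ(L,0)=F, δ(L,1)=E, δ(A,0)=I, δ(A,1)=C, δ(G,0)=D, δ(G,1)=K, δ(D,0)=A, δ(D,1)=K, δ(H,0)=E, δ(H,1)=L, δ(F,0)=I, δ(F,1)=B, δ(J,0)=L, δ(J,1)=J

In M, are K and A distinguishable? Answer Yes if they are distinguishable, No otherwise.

First remove the unreachable states {G}; 11 states remain.
Start with accepting vs non-accepting: {A,C,K} | {B,D,E,F,H,I,J,L}.
On input 1, block {A,C,K} splits into {A,K} and {C}.
On input 0, block {B,D,E,F,H,I,J,L} splits into {B,E,F,H,I,J,L} and {D}.
Refine {B,E,F,H,I,J,L} on symbol 0: members go to different blocks, giving {E,F,H,I,J,L} and {B}.
On input 1, block {E,F,H,I,J,L} splits into {E,H,I,J,L} and {F}.
Split {E,H,I,J,L} by δ(·,0) → {E,H,I,J} and {L}.
On input 0, block {E,H,I,J} splits into {E,J} and {H,I}.
On input 1, block {E,J} splits into {E} and {J}.
Split {H,I} by δ(·,0) → {H} and {I}.
No further refinement is possible. Final partition (10 blocks): {A,K} | {E} | {C} | {D} | {B} | {F} | {L} | {H} | {J} | {I}.
K and A lie in the same block of the stable partition, so they are equivalent — no string distinguishes them.

No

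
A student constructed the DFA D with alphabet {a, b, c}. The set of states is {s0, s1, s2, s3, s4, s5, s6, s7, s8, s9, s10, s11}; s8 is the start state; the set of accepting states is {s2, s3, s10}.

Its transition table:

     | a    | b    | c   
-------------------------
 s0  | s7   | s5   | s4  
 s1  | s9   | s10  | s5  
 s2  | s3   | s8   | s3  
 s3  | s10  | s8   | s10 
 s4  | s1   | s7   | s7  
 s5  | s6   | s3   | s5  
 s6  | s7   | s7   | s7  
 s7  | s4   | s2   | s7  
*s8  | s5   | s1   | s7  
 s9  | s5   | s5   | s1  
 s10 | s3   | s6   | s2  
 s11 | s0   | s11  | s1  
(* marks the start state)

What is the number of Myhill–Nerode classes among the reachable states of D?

First remove the unreachable states {s0,s11}; 10 states remain.
Start with accepting vs non-accepting: {s2,s3,s10} | {s1,s4,s5,s6,s7,s8,s9}.
Split {s1,s4,s5,s6,s7,s8,s9} by δ(·,b) → {s4,s6,s8,s9} and {s1,s5,s7}.
The partition is now stable with 3 blocks: {s2,s3,s10} | {s4,s6,s8,s9} | {s1,s5,s7}.

3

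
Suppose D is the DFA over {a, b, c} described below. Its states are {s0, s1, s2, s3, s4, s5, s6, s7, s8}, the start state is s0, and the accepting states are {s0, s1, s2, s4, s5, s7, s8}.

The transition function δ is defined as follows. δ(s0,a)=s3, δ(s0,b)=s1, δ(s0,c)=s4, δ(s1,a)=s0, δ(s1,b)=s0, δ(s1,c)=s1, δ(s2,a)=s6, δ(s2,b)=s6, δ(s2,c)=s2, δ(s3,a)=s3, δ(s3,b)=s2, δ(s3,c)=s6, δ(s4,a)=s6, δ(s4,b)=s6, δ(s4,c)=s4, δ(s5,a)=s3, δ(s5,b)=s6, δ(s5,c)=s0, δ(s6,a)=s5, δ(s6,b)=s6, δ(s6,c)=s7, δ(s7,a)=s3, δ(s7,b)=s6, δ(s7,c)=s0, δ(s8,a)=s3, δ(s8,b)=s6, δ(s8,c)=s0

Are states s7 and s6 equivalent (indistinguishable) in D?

No

States {s8} cannot be reached from the start state, so discard them.
Start with accepting vs non-accepting: {s0,s1,s2,s4,s5,s7} | {s3,s6}.
Split {s0,s1,s2,s4,s5,s7} by δ(·,a) → {s0,s2,s4,s5,s7} and {s1}.
On input b, block {s0,s2,s4,s5,s7} splits into {s2,s4,s5,s7} and {s0}.
Split {s2,s4,s5,s7} by δ(·,c) → {s2,s4} and {s5,s7}.
On input a, block {s3,s6} splits into {s3} and {s6}.
No further refinement is possible. Final partition (6 blocks): {s2,s4} | {s3} | {s1} | {s0} | {s5,s7} | {s6}.
s7 and s6 end up in different blocks, so they are distinguishable. For instance, the string 'ε' is accepted from only s7.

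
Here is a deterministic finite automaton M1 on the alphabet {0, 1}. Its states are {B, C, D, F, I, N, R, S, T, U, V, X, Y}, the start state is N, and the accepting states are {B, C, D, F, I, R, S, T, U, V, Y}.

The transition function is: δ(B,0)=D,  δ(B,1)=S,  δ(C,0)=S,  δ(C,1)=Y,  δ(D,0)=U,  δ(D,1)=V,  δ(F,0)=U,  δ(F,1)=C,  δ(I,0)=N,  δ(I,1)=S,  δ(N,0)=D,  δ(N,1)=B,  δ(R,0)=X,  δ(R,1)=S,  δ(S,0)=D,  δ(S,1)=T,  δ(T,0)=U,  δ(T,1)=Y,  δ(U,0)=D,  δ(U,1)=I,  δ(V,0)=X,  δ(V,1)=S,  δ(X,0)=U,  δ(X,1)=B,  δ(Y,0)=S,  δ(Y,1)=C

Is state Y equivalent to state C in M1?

Reachable states from the start: {B,C,D,I,N,S,T,U,V,X,Y}. Unreachable: {F,R} — drop them.
Initial partition by acceptance: {B,C,D,I,S,T,U,V,Y} | {N,X}.
On input 0, block {B,C,D,I,S,T,U,V,Y} splits into {B,C,D,S,T,U,Y} and {I,V}.
Split {B,C,D,S,T,U,Y} by δ(·,1) → {B,C,S,T,Y} and {D,U}.
On input 0, block {B,C,S,T,Y} splits into {B,S,T} and {C,Y}.
Split {B,S,T} by δ(·,1) → {B,S} and {T}.
Refine {B,S} on symbol 1: members go to different blocks, giving {S} and {B}.
No further refinement is possible. Final partition (7 blocks): {S} | {N,X} | {I,V} | {D,U} | {C,Y} | {T} | {B}.
Y and C lie in the same block of the stable partition, so they are equivalent — no string distinguishes them.

Yes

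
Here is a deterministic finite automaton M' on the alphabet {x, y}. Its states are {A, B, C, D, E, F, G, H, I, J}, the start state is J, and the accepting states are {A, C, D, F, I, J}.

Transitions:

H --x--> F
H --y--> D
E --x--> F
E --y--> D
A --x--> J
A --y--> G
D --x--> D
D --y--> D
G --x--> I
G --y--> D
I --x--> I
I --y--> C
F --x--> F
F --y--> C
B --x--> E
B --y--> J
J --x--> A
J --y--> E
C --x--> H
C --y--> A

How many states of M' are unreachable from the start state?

No path from J leads to B; the other 9 states are all reachable.

1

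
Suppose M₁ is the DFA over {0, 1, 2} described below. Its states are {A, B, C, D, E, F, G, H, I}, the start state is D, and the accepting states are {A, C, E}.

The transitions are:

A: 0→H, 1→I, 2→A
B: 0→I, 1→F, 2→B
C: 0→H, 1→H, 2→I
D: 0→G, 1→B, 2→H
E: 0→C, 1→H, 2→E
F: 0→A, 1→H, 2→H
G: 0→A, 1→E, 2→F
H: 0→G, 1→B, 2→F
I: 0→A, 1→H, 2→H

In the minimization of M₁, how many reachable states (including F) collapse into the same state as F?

2

All states are reachable from the start state.
P0 = {A,C,E} | {B,D,F,G,H,I}.
Refine {A,C,E} on symbol 0: members go to different blocks, giving {A,C} and {E}.
Split {A,C} by δ(·,2) → {A} and {C}.
On input 0, block {B,D,F,G,H,I} splits into {B,D,H} and {F,G,I}.
Refine {B,D,H} on symbol 1: members go to different blocks, giving {D,H} and {B}.
On input 2, block {D,H} splits into {D} and {H}.
On input 1, block {F,G,I} splits into {F,I} and {G}.
The partition is now stable with 8 blocks: {A} | {D} | {E} | {C} | {F,I} | {B} | {H} | {G}.
State F belongs to the block {F,I}, which has 2 states.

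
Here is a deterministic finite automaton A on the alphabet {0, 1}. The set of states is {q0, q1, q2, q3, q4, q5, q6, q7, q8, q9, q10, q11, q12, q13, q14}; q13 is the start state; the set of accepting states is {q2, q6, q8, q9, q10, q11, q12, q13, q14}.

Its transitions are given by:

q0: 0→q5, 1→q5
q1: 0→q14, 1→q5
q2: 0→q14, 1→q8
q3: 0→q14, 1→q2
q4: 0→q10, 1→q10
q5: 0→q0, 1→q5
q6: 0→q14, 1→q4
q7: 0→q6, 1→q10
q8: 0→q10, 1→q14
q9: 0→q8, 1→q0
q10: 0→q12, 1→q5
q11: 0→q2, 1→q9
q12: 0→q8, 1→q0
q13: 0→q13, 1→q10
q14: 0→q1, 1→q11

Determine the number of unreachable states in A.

No path from q13 leads to q3, q4, q6, q7; the other 11 states are all reachable.

4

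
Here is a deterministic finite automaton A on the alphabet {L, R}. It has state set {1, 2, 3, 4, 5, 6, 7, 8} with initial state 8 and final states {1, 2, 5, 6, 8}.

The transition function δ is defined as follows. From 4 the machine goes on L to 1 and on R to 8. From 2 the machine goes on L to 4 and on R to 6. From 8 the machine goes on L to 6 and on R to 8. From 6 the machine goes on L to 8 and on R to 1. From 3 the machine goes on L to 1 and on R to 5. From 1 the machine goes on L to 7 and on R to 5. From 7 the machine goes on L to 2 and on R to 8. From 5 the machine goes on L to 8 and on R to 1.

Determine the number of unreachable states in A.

1

Starting at 8 and following transitions, the reachable set is {1, 2, 4, 5, 6, 7, 8}. That leaves 3 unreachable — 1 in total.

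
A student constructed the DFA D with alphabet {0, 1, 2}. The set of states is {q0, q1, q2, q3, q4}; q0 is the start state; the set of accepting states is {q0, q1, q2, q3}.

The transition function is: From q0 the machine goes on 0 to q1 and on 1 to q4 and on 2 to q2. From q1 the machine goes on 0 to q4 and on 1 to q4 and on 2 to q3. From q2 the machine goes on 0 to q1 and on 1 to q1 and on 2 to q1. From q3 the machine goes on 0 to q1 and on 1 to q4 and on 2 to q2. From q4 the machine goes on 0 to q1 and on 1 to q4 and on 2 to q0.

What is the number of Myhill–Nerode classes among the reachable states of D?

Every state is reachable, so we keep all 5.
Start with accepting vs non-accepting: {q0,q1,q2,q3} | {q4}.
Refine {q0,q1,q2,q3} on symbol 0: members go to different blocks, giving {q0,q2,q3} and {q1}.
Split {q0,q2,q3} by δ(·,1) → {q0,q3} and {q2}.
The partition is now stable with 4 blocks: {q0,q3} | {q4} | {q1} | {q2}.

4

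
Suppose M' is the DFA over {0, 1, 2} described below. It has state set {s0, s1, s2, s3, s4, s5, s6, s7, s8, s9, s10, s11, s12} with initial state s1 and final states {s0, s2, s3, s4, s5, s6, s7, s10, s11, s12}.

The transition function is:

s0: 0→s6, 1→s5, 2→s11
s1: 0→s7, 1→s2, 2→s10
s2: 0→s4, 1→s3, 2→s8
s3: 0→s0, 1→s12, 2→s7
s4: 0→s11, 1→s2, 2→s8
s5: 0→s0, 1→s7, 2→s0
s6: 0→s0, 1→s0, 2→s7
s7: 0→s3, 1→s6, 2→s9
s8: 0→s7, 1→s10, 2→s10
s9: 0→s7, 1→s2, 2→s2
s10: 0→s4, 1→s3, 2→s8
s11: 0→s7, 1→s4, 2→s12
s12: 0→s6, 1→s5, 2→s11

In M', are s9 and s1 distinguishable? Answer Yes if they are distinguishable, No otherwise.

P0 = {s0,s2,s3,s4,s5,s6,s7,s10,s11,s12} | {s1,s8,s9}.
Refine {s0,s2,s3,s4,s5,s6,s7,s10,s11,s12} on symbol 2: members go to different blocks, giving {s0,s3,s5,s6,s11,s12} and {s2,s4,s7,s10}.
On input 0, block {s0,s3,s5,s6,s11,s12} splits into {s0,s3,s5,s6,s12} and {s11}.
On input 1, block {s0,s3,s5,s6,s12} splits into {s0,s3,s6,s12} and {s5}.
On input 1, block {s0,s3,s6,s12} splits into {s0,s12} and {s3,s6}.
Refine {s2,s4,s7,s10} on symbol 0: members go to different blocks, giving {s2,s10} and {s4} and {s7}.
Stable partition: {s0,s12} | {s1,s8,s9} | {s2,s10} | {s11} | {s5} | {s3,s6} | {s4} | {s7} — 8 equivalence classes.
s9 and s1 lie in the same block of the stable partition, so they are equivalent — no string distinguishes them.

No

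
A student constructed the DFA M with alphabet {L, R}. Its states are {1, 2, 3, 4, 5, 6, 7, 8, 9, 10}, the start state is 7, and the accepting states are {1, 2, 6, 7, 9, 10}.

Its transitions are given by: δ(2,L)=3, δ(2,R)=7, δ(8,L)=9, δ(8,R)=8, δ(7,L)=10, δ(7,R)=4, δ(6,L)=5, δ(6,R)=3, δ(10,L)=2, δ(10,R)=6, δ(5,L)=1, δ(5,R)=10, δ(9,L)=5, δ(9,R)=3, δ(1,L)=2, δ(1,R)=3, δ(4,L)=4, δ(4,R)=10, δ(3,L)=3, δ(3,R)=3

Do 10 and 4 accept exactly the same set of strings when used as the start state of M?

Reachable states from the start: {1,2,3,4,5,6,7,10}. Unreachable: {8,9} — drop them.
Start with accepting vs non-accepting: {1,2,6,7,10} | {3,4,5}.
On input L, block {1,2,6,7,10} splits into {1,7,10} and {2,6}.
Refine {1,7,10} on symbol L: members go to different blocks, giving {1,10} and {7}.
On input R, block {1,10} splits into {1} and {10}.
On input L, block {3,4,5} splits into {3,4} and {5}.
On input R, block {3,4} splits into {3} and {4}.
On input L, block {2,6} splits into {2} and {6}.
The partition is now stable with 8 blocks: {1} | {3} | {2} | {7} | {10} | {5} | {4} | {6}.
10 and 4 end up in different blocks, so they are distinguishable. For instance, the string 'ε' is accepted from only 10.

No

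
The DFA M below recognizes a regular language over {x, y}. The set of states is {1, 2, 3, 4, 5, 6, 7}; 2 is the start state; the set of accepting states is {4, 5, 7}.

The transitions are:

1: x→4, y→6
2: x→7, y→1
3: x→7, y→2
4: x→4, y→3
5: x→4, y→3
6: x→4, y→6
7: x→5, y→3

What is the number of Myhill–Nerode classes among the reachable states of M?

2

All states are reachable from the start state.
Start with accepting vs non-accepting: {4,5,7} | {1,2,3,6}.
No further refinement is possible. Final partition (2 blocks): {4,5,7} | {1,2,3,6}.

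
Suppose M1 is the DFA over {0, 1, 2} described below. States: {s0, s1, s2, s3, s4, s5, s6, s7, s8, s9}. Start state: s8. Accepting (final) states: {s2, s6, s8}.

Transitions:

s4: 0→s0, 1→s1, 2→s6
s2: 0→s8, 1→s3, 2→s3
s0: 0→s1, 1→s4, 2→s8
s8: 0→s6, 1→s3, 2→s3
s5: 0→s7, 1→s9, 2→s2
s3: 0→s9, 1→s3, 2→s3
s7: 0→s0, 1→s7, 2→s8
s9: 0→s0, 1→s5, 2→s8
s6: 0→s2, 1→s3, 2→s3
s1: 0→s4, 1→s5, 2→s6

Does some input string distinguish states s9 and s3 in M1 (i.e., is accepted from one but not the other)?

Start with accepting vs non-accepting: {s2,s6,s8} | {s0,s1,s3,s4,s5,s7,s9}.
Split {s0,s1,s3,s4,s5,s7,s9} by δ(·,2) → {s0,s1,s4,s5,s7,s9} and {s3}.
Stable partition: {s2,s6,s8} | {s0,s1,s4,s5,s7,s9} | {s3} — 3 equivalence classes.
s9 and s3 end up in different blocks, so they are distinguishable. For instance, the string '2' is accepted from only s9.

Yes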